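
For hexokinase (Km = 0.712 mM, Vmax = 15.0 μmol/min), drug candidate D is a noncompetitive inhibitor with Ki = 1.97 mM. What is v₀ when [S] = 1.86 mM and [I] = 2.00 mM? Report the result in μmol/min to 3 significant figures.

With α = 1 + [I]/Ki = 1 + 2.00/1.97 = 2.015, the noncompetitive rate law is v = (Vmax/α)·[S] / (Km + [S]).
v = (15.0/2.015)×1.86 / (0.712 + 1.86) = 13.84/2.572 = 5.38 μmol/min.

5.38 μmol/min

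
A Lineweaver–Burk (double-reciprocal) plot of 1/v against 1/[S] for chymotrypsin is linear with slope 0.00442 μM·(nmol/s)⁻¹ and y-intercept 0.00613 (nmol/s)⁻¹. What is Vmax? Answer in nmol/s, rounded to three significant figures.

163 nmol/s

The y-intercept of a Lineweaver–Burk plot equals 1/Vmax, so Vmax = 1/0.00613 = 163 nmol/s.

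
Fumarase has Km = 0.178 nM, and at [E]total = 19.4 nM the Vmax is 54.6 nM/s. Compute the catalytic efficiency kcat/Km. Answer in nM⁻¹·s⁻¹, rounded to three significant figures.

kcat = Vmax/[E]total = 54.6/19.4 = 2.81 s⁻¹.
kcat/Km = 2.81/0.178 = 15.8 nM⁻¹·s⁻¹.

15.8 nM⁻¹·s⁻¹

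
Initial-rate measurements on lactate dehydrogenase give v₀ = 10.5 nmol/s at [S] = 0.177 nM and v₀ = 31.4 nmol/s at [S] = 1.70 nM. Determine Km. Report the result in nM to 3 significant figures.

In reciprocal form, 1/v = (Km/Vmax)·(1/[S]) + 1/Vmax. The two points give (1/[S], 1/v) = (5.650, 0.09524) and (0.5882, 0.03185).
Slope = (0.09524 − 0.03185)/(5.650 − 0.5882) = 0.01252; intercept = 0.09524 − 0.01252×5.650 = 0.02448.
Vmax = 1/intercept = 40.8 nmol/s; Km = slope × Vmax = 0.01252 × 40.8 = 0.512 nM.

0.512 nM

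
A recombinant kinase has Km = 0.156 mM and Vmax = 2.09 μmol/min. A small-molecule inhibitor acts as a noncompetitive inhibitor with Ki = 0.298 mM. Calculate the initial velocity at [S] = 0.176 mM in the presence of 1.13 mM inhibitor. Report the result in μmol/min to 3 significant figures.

With α = 1 + [I]/Ki = 1 + 1.13/0.298 = 4.792, the noncompetitive rate law is v = (Vmax/α)·[S] / (Km + [S]).
v = (2.09/4.792)×0.176 / (0.156 + 0.176) = 0.07676/0.3320 = 0.231 μmol/min.

0.231 μmol/min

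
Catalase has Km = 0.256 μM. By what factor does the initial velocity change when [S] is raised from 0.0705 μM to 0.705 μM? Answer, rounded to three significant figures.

Since Vmax cancels, v₂/v₁ = [S]₂(Km+[S]₁) / [S]₁(Km+[S]₂).
= 0.705×(0.256+0.0705) / (0.0705×(0.256+0.705)) = 0.2302/0.06775 = 3.40.

3.40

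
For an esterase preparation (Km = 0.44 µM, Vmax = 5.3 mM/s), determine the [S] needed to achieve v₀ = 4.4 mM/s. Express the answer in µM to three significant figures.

The required fractional saturation is v/Vmax = 4.4/5.3 = 0.8302.
Then [S]/(Km+[S]) = 0.8302 ⇒ [S] = 0.44 × 0.8302/(1 − 0.8302) = 2.15 µM.

2.15 µM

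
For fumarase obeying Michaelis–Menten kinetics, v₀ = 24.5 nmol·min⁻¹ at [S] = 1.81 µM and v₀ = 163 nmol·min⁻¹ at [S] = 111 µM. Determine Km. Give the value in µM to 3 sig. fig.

In reciprocal form, 1/v = (Km/Vmax)·(1/[S]) + 1/Vmax. The two points give (1/[S], 1/v) = (0.5525, 0.04082) and (0.009009, 0.006135).
Slope = (0.04082 − 0.006135)/(0.5525 − 0.009009) = 0.06381; intercept = 0.04082 − 0.06381×0.5525 = 0.005560.
Vmax = 1/intercept = 180 nmol·min⁻¹; Km = slope × Vmax = 0.06381 × 180 = 11.5 µM.

11.5 µM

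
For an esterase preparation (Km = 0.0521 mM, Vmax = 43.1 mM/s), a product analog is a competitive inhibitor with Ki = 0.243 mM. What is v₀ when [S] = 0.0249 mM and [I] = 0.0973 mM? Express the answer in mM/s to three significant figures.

11.0 mM/s

α = 1 + [I]/Ki = 1 + 0.0973/0.243 = 1.400.
For a competitive inhibitor, Vmax is unchanged and the apparent Km becomes α·Km: Km,app = 0.0730 mM, Vmax,app = 43.1 mM/s.
v = Vmax,app·[S]/(Km,app + [S]) = 43.1 × 0.0249/(0.0730 + 0.0249) = 11.0 mM/s.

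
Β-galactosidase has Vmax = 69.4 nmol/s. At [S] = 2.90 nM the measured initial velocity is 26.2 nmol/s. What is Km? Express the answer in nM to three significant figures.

4.78 nM

v/Vmax = 26.2/69.4 = 0.3775 = [S]/(Km+[S]).
So Km + [S] = [S]/0.3775 = 7.682 nM, giving Km = 7.682 − 2.90 = 4.78 nM.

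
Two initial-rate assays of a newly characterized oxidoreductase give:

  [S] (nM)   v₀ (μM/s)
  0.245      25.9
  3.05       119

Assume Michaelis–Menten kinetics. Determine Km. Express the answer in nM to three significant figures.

In reciprocal form, 1/v = (Km/Vmax)·(1/[S]) + 1/Vmax. The two points give (1/[S], 1/v) = (4.082, 0.03861) and (0.3279, 0.008403).
Slope = (0.03861 − 0.008403)/(4.082 − 0.3279) = 0.008047; intercept = 0.03861 − 0.008047×4.082 = 0.005765.
Vmax = 1/intercept = 173 μM/s; Km = slope × Vmax = 0.008047 × 173 = 1.40 nM.

1.40 nM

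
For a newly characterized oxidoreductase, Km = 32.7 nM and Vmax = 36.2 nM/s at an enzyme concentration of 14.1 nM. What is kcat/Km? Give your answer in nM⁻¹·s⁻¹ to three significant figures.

0.0785 nM⁻¹·s⁻¹

kcat = Vmax/[E]total = 36.2/14.1 = 2.57 s⁻¹.
kcat/Km = 2.57/32.7 = 0.0785 nM⁻¹·s⁻¹.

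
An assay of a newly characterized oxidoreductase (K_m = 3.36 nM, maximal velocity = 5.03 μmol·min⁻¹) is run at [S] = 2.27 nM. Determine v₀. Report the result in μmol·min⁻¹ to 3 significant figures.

[S]/(Km+[S]) = 2.27/5.630 = 0.4032, the fractional saturation.
v = 0.4032 × Vmax = 0.4032 × 5.03 = 2.03 μmol·min⁻¹.

2.03 μmol·min⁻¹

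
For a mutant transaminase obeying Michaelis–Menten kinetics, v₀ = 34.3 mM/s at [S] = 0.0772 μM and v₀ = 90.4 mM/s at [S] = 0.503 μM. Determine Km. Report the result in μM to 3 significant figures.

In reciprocal form, 1/v = (Km/Vmax)·(1/[S]) + 1/Vmax. The two points give (1/[S], 1/v) = (12.95, 0.02915) and (1.988, 0.01106).
Slope = (0.02915 − 0.01106)/(12.95 − 1.988) = 0.001650; intercept = 0.02915 − 0.001650×12.95 = 0.007782.
Vmax = 1/intercept = 129 mM/s; Km = slope × Vmax = 0.001650 × 129 = 0.212 μM.

0.212 μM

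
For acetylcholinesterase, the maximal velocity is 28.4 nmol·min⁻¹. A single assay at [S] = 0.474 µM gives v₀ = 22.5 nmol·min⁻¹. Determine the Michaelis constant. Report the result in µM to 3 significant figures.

0.124 µM

v/Vmax = 22.5/28.4 = 0.7923 = [S]/(Km+[S]).
So Km + [S] = [S]/0.7923 = 0.5983 µM, giving Km = 0.5983 − 0.474 = 0.124 µM.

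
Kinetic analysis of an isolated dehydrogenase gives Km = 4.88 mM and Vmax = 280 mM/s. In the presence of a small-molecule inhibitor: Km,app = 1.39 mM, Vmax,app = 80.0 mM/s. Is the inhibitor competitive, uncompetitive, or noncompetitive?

Both Km and Vmax decrease by the same factor (~3.50-fold) — characteristic of uncompetitive inhibition.

uncompetitive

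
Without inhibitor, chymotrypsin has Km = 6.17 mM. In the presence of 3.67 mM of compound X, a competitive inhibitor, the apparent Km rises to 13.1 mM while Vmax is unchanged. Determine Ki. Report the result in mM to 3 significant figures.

3.27 mM

Competitive: Km,app = α·Km with α = 1 + [I]/Ki.
α = Km,app/Km = 13.1/6.17 = 2.123.
Since α = 1 + [I]/Ki, [I]/Ki = 2.123 − 1 = 1.123 and Ki = 3.67/1.123 = 3.27 mM.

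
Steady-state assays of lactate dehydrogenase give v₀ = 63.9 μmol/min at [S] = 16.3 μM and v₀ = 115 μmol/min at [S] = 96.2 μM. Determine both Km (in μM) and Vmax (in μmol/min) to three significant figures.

Km = 18.8 μM; Vmax = 137 μmol/min

In reciprocal form, 1/v = (Km/Vmax)·(1/[S]) + 1/Vmax. The two points give (1/[S], 1/v) = (0.06135, 0.01565) and (0.01040, 0.008696).
Slope = (0.01565 − 0.008696)/(0.06135 − 0.01040) = 0.1365; intercept = 0.01565 − 0.1365×0.06135 = 0.007277.
Vmax = 1/intercept = 137 μmol/min; Km = slope × Vmax = 0.1365 × 137 = 18.8 μM.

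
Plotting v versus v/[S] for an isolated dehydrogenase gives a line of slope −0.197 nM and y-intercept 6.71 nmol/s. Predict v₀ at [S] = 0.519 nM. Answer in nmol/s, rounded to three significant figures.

4.86 nmol/s

In the Eadie–Hofstee form v = Vmax − Km·(v/[S]), the slope is −Km and the intercept is Vmax, so Km = 0.197 nM and Vmax = 6.71 nmol/s.
v = 6.71 × 0.519/(0.197 + 0.519) = 4.86 nmol/s.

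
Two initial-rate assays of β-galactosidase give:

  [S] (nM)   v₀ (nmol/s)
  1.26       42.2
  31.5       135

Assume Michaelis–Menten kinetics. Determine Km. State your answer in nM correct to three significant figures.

3.18 nM

From v = Vmax[S]/(Km+[S]), each point gives Vmax = v(Km+[S])/[S].
Equating: 42.2(Km+1.26)/1.26 = 135(Km+31.5)/31.5.
33.49·Km + 42.2 = 4.286·Km + 135, so (33.49 − 4.286)·Km = 135 − 42.2.
Km = 92.80/29.21 = 3.18 nM; then Vmax = 42.2(3.18+1.26)/1.26 = 149 nmol/s.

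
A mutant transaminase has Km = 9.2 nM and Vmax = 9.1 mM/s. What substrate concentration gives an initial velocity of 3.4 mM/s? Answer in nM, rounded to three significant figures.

Rearranging v = Vmax[S]/(Km+[S]) gives [S] = Km·v/(Vmax − v).
[S] = 9.2 × 3.4 / (9.1 − 3.4) = 31.28/5.700 = 5.49 nM.

5.49 nM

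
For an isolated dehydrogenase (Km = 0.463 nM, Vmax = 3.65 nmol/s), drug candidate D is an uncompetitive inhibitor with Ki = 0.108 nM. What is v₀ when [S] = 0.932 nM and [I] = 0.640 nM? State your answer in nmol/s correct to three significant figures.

0.492 nmol/s

With α = 1 + [I]/Ki = 1 + 0.640/0.108 = 6.926, the uncompetitive rate law is v = (Vmax/α)·[S] / (Km/α + [S]).
v = (3.65/6.926)×0.932 / (0.463/6.926 + 0.932) = 0.4912/0.9989 = 0.492 nmol/s.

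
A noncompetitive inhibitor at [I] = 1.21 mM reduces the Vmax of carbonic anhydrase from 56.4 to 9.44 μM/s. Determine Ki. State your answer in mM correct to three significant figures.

Noncompetitive: Vmax,app = Vmax/α with α = 1 + [I]/Ki.
α = Vmax/Vmax,app = 56.4/9.44 = 5.975.
Ki = [I]/(α − 1) = 1.21/4.975 = 0.243 mM.

0.243 mM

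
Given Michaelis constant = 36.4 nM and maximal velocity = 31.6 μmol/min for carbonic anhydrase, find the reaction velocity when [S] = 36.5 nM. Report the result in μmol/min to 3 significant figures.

[S]/(Km+[S]) = 36.5/72.90 = 0.5007, the fractional saturation.
v = 0.5007 × Vmax = 0.5007 × 31.6 = 15.8 μmol/min.

15.8 μmol/min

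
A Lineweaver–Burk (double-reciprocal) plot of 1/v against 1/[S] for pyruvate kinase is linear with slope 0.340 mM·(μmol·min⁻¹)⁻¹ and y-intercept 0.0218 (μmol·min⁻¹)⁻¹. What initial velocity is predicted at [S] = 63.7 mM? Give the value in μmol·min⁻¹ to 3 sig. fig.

The y-intercept is 1/Vmax, so Vmax = 1/0.0218 = 45.9 μmol·min⁻¹.
The slope is Km/Vmax, so Km = 0.340 × 45.9 = 15.6 mM.
Then v = 45.9 × 63.7/(15.6 + 63.7) = 36.8 μmol·min⁻¹.

36.8 μmol·min⁻¹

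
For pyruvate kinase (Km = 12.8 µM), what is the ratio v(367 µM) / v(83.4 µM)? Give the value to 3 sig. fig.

Since Vmax cancels, v₂/v₁ = [S]₂(Km+[S]₁) / [S]₁(Km+[S]₂).
= 367×(12.8+83.4) / (83.4×(12.8+367)) = 35310/31680 = 1.11.

1.11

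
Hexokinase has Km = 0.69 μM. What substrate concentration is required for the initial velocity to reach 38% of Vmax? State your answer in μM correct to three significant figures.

v/Vmax = [S]/(Km+[S]) = 0.38, so [S] = Km·0.38/(1 − 0.38) = 0.69 × 0.6129.
[S] = 0.423 μM.

0.423 μM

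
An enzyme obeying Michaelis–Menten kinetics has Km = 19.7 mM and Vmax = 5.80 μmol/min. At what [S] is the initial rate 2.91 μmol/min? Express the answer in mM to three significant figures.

19.8 mM

Rearranging v = Vmax[S]/(Km+[S]) gives [S] = Km·v/(Vmax − v).
[S] = 19.7 × 2.91 / (5.80 − 2.91) = 57.33/2.890 = 19.8 mM.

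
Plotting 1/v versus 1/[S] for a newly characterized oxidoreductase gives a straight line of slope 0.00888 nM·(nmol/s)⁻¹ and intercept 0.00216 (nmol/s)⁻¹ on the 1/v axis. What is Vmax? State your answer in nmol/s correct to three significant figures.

The y-intercept of a Lineweaver–Burk plot equals 1/Vmax, so Vmax = 1/0.00216 = 463 nmol/s.

463 nmol/s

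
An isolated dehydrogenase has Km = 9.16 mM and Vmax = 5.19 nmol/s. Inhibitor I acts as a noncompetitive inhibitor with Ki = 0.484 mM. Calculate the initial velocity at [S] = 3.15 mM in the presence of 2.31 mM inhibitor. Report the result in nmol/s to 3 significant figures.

0.230 nmol/s

With α = 1 + [I]/Ki = 1 + 2.31/0.484 = 5.773, the noncompetitive rate law is v = (Vmax/α)·[S] / (Km + [S]).
v = (5.19/5.773)×3.15 / (9.16 + 3.15) = 2.832/12.31 = 0.230 nmol/s.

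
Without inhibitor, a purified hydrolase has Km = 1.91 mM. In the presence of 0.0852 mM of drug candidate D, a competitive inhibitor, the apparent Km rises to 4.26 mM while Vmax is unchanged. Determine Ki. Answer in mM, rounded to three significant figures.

Competitive: Km,app = α·Km with α = 1 + [I]/Ki.
α = Km,app/Km = 4.26/1.91 = 2.230.
Since α = 1 + [I]/Ki, [I]/Ki = 2.230 − 1 = 1.230 and Ki = 0.0852/1.230 = 0.0692 mM.

0.0692 mM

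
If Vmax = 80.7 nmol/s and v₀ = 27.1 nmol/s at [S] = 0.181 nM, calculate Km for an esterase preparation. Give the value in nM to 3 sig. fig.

v/Vmax = 27.1/80.7 = 0.3358 = [S]/(Km+[S]).
So Km + [S] = [S]/0.3358 = 0.5390 nM, giving Km = 0.5390 − 0.181 = 0.358 nM.

0.358 nM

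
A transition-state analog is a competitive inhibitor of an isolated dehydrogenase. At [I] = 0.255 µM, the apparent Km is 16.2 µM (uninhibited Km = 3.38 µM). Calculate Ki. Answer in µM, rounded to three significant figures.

Competitive: Km,app = α·Km with α = 1 + [I]/Ki.
α = Km,app/Km = 16.2/3.38 = 4.793.
Since α = 1 + [I]/Ki, [I]/Ki = 4.793 − 1 = 3.793 and Ki = 0.255/3.793 = 0.0672 µM.

0.0672 µM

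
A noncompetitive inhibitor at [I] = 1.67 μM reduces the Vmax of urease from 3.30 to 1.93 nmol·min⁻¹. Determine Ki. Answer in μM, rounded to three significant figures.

2.35 μM

Noncompetitive: Vmax,app = Vmax/α with α = 1 + [I]/Ki.
α = Vmax/Vmax,app = 3.30/1.93 = 1.710.
Ki = [I]/(α − 1) = 1.67/0.7098 = 2.35 μM.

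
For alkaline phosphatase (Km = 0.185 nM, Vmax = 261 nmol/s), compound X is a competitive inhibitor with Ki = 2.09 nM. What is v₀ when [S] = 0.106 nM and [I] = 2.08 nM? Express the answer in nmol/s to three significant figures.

With α = 1 + [I]/Ki = 1 + 2.08/2.09 = 1.995, the competitive rate law is v = Vmax[S] / (αKm + [S]).
v = 261×0.106 / (1.995×0.185 + 0.106) = 27.67/0.4751 = 58.2 nmol/s.

58.2 nmol/s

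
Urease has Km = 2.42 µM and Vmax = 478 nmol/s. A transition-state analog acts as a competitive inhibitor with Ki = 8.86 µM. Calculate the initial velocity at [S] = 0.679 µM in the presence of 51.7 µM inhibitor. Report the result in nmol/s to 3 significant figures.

18.8 nmol/s

With α = 1 + [I]/Ki = 1 + 51.7/8.86 = 6.835, the competitive rate law is v = Vmax[S] / (αKm + [S]).
v = 478×0.679 / (6.835×2.42 + 0.679) = 324.6/17.22 = 18.8 nmol/s.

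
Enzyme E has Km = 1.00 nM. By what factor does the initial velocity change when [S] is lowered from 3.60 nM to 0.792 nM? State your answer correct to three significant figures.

0.565

Since Vmax cancels, v₂/v₁ = [S]₂(Km+[S]₁) / [S]₁(Km+[S]₂).
= 0.792×(1.00+3.60) / (3.60×(1.00+0.792)) = 3.643/6.451 = 0.565.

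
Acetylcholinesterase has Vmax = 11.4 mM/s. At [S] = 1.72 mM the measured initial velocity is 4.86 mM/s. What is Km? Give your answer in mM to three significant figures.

2.31 mM

v/Vmax = 4.86/11.4 = 0.4263 = [S]/(Km+[S]).
So Km + [S] = [S]/0.4263 = 4.035 mM, giving Km = 4.035 − 1.72 = 2.31 mM.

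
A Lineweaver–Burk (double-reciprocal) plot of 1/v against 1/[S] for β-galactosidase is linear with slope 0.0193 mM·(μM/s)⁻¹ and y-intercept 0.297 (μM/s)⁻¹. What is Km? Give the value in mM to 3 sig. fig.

0.0650 mM

y-intercept = 1/Vmax ⇒ Vmax = 3.37 μM/s; slope = Km/Vmax ⇒ Km = slope × Vmax.
Km = 0.0193 × 3.37 = 0.0650 mM.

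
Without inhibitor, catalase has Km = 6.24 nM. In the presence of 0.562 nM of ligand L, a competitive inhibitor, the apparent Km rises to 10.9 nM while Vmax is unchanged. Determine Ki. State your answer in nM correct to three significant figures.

Competitive: Km,app = α·Km with α = 1 + [I]/Ki.
α = Km,app/Km = 10.9/6.24 = 1.747.
Since α = 1 + [I]/Ki, [I]/Ki = 1.747 − 1 = 0.7468 and Ki = 0.562/0.7468 = 0.753 nM.

0.753 nM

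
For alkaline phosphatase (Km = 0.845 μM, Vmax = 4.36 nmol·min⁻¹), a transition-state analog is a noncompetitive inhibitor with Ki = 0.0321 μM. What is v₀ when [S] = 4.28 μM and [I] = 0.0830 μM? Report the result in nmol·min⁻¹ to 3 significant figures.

With α = 1 + [I]/Ki = 1 + 0.0830/0.0321 = 3.586, the noncompetitive rate law is v = (Vmax/α)·[S] / (Km + [S]).
v = (4.36/3.586)×4.28 / (0.845 + 4.28) = 5.204/5.125 = 1.02 nmol·min⁻¹.

1.02 nmol·min⁻¹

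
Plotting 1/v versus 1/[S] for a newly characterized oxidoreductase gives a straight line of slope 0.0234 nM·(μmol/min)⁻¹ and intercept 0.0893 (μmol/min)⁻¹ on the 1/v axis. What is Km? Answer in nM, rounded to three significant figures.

y-intercept = 1/Vmax ⇒ Vmax = 11.2 μmol/min; slope = Km/Vmax ⇒ Km = slope × Vmax.
Km = 0.0234 × 11.2 = 0.262 nM.

0.262 nM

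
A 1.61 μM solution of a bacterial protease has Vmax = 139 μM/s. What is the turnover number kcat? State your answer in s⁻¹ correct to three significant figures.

86.3 s⁻¹

kcat = Vmax/[E]total = 139 μM/s / 1.61 μM = 86.3 s⁻¹.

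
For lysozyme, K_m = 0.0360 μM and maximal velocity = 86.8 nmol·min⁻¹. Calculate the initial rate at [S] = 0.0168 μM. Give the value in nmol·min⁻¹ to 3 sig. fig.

27.6 nmol·min⁻¹

v = Vmax·[S]/(Km + [S]) = 86.8 × 0.0168 / (0.0360 + 0.0168)
  = 1.458 / 0.05280 = 27.6 nmol·min⁻¹.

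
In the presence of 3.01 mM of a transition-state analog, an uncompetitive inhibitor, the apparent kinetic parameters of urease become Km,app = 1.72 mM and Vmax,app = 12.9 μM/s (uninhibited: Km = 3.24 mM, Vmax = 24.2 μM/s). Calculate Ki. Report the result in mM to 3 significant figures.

3.44 mM

Uncompetitive: Vmax,app = Vmax/α (and Km,app = Km/α) with α = 1 + [I]/Ki.
α = Vmax/Vmax,app = 24.2/12.9 = 1.876.
Ki = [I]/(α − 1) = 3.01/0.8760 = 3.44 mM.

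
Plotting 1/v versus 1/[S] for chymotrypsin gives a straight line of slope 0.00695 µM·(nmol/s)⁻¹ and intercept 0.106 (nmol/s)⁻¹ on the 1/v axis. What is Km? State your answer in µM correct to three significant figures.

0.0656 µM

y-intercept = 1/Vmax ⇒ Vmax = 9.43 nmol/s; slope = Km/Vmax ⇒ Km = slope × Vmax.
Km = 0.00695 × 9.43 = 0.0656 µM.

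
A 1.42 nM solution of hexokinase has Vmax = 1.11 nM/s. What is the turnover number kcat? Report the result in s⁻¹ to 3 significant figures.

kcat = Vmax/[E]total = 1.11 nM/s / 1.42 nM = 0.782 s⁻¹.

0.782 s⁻¹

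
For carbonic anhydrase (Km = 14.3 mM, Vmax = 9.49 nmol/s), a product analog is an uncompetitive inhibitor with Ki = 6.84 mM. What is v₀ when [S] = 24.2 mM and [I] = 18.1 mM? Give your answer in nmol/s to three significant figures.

α = 1 + [I]/Ki = 1 + 18.1/6.84 = 3.646.
For an uncompetitive inhibitor, both parameters are divided by α, giving Vmax/α and Km/α: Km,app = 3.92 mM, Vmax,app = 2.60 nmol/s.
v = Vmax,app·[S]/(Km,app + [S]) = 2.60 × 24.2/(3.92 + 24.2) = 2.24 nmol/s.

2.24 nmol/s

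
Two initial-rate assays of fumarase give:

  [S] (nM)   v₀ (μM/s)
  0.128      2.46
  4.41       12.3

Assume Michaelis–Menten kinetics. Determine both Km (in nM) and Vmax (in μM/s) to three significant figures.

In reciprocal form, 1/v = (Km/Vmax)·(1/[S]) + 1/Vmax. The two points give (1/[S], 1/v) = (7.812, 0.4065) and (0.2268, 0.08130).
Slope = (0.4065 − 0.08130)/(7.812 − 0.2268) = 0.04287; intercept = 0.4065 − 0.04287×7.812 = 0.07158.
Vmax = 1/intercept = 14.0 μM/s; Km = slope × Vmax = 0.04287 × 14.0 = 0.599 nM.

Km = 0.599 nM; Vmax = 14.0 μM/s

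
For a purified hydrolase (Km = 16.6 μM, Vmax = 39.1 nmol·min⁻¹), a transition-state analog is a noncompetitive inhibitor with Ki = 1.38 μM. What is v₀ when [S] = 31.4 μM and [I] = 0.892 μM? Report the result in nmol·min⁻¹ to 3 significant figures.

With α = 1 + [I]/Ki = 1 + 0.892/1.38 = 1.646, the noncompetitive rate law is v = (Vmax/α)·[S] / (Km + [S]).
v = (39.1/1.646)×31.4 / (16.6 + 31.4) = 745.7/48.00 = 15.5 nmol·min⁻¹.

15.5 nmol·min⁻¹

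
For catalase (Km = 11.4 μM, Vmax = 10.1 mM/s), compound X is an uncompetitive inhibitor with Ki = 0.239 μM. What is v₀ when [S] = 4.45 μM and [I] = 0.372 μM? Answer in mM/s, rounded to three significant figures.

With α = 1 + [I]/Ki = 1 + 0.372/0.239 = 2.556, the uncompetitive rate law is v = (Vmax/α)·[S] / (Km/α + [S]).
v = (10.1/2.556)×4.45 / (11.4/2.556 + 4.45) = 17.58/8.909 = 1.97 mM/s.

1.97 mM/s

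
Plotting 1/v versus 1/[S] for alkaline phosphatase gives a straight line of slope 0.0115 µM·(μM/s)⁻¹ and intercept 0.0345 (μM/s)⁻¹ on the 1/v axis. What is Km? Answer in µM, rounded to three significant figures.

0.333 µM

y-intercept = 1/Vmax ⇒ Vmax = 29.0 μM/s; slope = Km/Vmax ⇒ Km = slope × Vmax.
Km = 0.0115 × 29.0 = 0.333 µM.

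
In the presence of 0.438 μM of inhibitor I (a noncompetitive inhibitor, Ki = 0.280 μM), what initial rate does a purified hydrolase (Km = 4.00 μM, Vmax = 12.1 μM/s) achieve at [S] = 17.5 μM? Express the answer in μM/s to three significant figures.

With α = 1 + [I]/Ki = 1 + 0.438/0.280 = 2.564, the noncompetitive rate law is v = (Vmax/α)·[S] / (Km + [S]).
v = (12.1/2.564)×17.5 / (4.00 + 17.5) = 82.58/21.50 = 3.84 μM/s.

3.84 μM/s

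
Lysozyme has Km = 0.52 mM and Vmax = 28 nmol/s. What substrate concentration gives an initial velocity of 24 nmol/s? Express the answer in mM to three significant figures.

Rearranging v = Vmax[S]/(Km+[S]) gives [S] = Km·v/(Vmax − v).
[S] = 0.52 × 24 / (28 − 24) = 12.48/4.000 = 3.12 mM.

3.12 mM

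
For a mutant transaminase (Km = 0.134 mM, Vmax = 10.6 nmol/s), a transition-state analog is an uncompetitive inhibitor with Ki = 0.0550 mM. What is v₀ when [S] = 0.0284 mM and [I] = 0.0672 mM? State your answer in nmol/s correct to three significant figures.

With α = 1 + [I]/Ki = 1 + 0.0672/0.0550 = 2.222, the uncompetitive rate law is v = (Vmax/α)·[S] / (Km/α + [S]).
v = (10.6/2.222)×0.0284 / (0.134/2.222 + 0.0284) = 0.1355/0.08871 = 1.53 nmol/s.

1.53 nmol/s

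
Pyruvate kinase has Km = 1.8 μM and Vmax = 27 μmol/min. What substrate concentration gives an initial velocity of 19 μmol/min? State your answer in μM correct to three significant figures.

4.28 μM

Rearranging v = Vmax[S]/(Km+[S]) gives [S] = Km·v/(Vmax − v).
[S] = 1.8 × 19 / (27 − 19) = 34.20/8.000 = 4.28 μM.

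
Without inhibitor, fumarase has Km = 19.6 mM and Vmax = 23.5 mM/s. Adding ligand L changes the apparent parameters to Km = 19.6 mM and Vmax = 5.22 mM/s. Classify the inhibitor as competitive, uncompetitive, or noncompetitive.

Vmax decreases (23.5 → 5.22 mM/s) while Km is unchanged — pure noncompetitive inhibition.

noncompetitive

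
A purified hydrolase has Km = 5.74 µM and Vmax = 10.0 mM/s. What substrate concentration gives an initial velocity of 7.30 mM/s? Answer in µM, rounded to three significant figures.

15.5 µM

Rearranging v = Vmax[S]/(Km+[S]) gives [S] = Km·v/(Vmax − v).
[S] = 5.74 × 7.30 / (10.0 − 7.30) = 41.90/2.700 = 15.5 µM.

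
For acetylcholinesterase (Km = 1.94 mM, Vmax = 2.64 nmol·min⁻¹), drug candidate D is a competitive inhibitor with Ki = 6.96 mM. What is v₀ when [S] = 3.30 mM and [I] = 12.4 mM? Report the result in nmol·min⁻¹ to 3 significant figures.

α = 1 + [I]/Ki = 1 + 12.4/6.96 = 2.782.
For a competitive inhibitor, Vmax is unchanged and the apparent Km becomes α·Km: Km,app = 5.40 mM, Vmax,app = 2.64 nmol·min⁻¹.
v = Vmax,app·[S]/(Km,app + [S]) = 2.64 × 3.30/(5.40 + 3.30) = 1.00 nmol·min⁻¹.

1.00 nmol·min⁻¹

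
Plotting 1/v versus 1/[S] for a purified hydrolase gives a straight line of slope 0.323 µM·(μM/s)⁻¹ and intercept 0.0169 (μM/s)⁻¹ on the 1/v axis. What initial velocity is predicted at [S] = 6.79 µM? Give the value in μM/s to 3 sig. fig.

The y-intercept is 1/Vmax, so Vmax = 1/0.0169 = 59.2 μM/s.
The slope is Km/Vmax, so Km = 0.323 × 59.2 = 19.1 µM.
Then v = 59.2 × 6.79/(19.1 + 6.79) = 15.5 μM/s.

15.5 μM/s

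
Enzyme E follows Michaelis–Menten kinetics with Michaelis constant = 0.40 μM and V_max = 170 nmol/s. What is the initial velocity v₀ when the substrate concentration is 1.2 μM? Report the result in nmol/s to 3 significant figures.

128 nmol/s

[S]/(Km+[S]) = 1.2/1.600 = 0.7500, the fractional saturation.
v = 0.7500 × Vmax = 0.7500 × 170 = 128 nmol/s.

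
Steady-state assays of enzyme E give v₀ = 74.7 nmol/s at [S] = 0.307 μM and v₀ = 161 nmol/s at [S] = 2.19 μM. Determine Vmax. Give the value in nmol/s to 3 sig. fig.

From v = Vmax[S]/(Km+[S]), each point gives Vmax = v(Km+[S])/[S].
Equating: 74.7(Km+0.307)/0.307 = 161(Km+2.19)/2.19.
243.3·Km + 74.7 = 73.52·Km + 161, so (243.3 − 73.52)·Km = 161 − 74.7.
Km = 86.30/169.8 = 0.508 μM; then Vmax = 74.7(0.508+0.307)/0.307 = 198 nmol/s.

198 nmol/s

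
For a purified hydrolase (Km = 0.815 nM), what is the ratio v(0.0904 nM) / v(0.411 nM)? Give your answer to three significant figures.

Since Vmax cancels, v₂/v₁ = [S]₂(Km+[S]₁) / [S]₁(Km+[S]₂).
= 0.0904×(0.815+0.411) / (0.411×(0.815+0.0904)) = 0.1108/0.3721 = 0.298.

0.298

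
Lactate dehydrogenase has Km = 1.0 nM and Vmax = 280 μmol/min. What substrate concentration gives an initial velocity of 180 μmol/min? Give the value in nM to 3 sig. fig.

1.80 nM

The required fractional saturation is v/Vmax = 180/280 = 0.6429.
Then [S]/(Km+[S]) = 0.6429 ⇒ [S] = 1.0 × 0.6429/(1 − 0.6429) = 1.80 nM.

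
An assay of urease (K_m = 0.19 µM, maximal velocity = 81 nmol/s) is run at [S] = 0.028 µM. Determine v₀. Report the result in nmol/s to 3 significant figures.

[S]/(Km+[S]) = 0.028/0.2180 = 0.1284, the fractional saturation.
v = 0.1284 × Vmax = 0.1284 × 81 = 10.4 nmol/s.

10.4 nmol/s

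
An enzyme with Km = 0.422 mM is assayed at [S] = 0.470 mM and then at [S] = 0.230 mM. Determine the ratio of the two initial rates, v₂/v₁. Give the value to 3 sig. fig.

The fractional saturations are [S]/(Km+[S]) = 0.470/0.8920 = 0.5269 and 0.230/0.6520 = 0.3528.
v₂/v₁ is just their ratio: 0.3528/0.5269 = 0.669.

0.669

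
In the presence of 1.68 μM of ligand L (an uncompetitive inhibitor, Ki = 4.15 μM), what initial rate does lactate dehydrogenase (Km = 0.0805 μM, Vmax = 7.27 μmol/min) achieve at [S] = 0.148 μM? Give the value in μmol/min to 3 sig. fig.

α = 1 + [I]/Ki = 1 + 1.68/4.15 = 1.405.
For an uncompetitive inhibitor, both parameters are divided by α, giving Vmax/α and Km/α: Km,app = 0.0573 μM, Vmax,app = 5.18 μmol/min.
v = Vmax,app·[S]/(Km,app + [S]) = 5.18 × 0.148/(0.0573 + 0.148) = 3.73 μmol/min.

3.73 μmol/min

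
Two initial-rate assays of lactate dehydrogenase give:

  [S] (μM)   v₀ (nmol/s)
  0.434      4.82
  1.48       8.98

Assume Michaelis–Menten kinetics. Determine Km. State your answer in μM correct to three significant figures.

0.826 μM

From v = Vmax[S]/(Km+[S]), each point gives Vmax = v(Km+[S])/[S].
Equating: 4.82(Km+0.434)/0.434 = 8.98(Km+1.48)/1.48.
11.11·Km + 4.82 = 6.068·Km + 8.98, so (11.11 − 6.068)·Km = 8.98 − 4.82.
Km = 4.160/5.038 = 0.826 μM; then Vmax = 4.82(0.826+0.434)/0.434 = 14.0 nmol/s.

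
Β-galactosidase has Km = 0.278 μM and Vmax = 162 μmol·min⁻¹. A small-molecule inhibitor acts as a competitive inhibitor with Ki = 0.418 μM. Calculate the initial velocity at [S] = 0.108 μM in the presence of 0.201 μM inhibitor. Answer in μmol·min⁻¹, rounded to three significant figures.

33.7 μmol·min⁻¹

α = 1 + [I]/Ki = 1 + 0.201/0.418 = 1.481.
For a competitive inhibitor, Vmax is unchanged and the apparent Km becomes α·Km: Km,app = 0.412 μM, Vmax,app = 162 μmol·min⁻¹.
v = Vmax,app·[S]/(Km,app + [S]) = 162 × 0.108/(0.412 + 0.108) = 33.7 μmol·min⁻¹.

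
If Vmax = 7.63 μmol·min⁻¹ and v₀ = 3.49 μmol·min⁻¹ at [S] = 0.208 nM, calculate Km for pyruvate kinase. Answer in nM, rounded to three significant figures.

0.247 nM

v/Vmax = 3.49/7.63 = 0.4574 = [S]/(Km+[S]).
So Km + [S] = [S]/0.4574 = 0.4547 nM, giving Km = 0.4547 − 0.208 = 0.247 nM.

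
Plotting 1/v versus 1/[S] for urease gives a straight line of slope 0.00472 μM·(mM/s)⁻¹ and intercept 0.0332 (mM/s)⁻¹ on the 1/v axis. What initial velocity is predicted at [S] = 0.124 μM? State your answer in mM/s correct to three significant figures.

The y-intercept is 1/Vmax, so Vmax = 1/0.0332 = 30.1 mM/s.
The slope is Km/Vmax, so Km = 0.00472 × 30.1 = 0.142 μM.
Then v = 30.1 × 0.124/(0.142 + 0.124) = 14.0 mM/s.

14.0 mM/s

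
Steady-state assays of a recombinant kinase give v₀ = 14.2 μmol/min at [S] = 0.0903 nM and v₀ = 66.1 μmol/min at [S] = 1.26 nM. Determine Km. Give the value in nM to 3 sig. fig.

In reciprocal form, 1/v = (Km/Vmax)·(1/[S]) + 1/Vmax. The two points give (1/[S], 1/v) = (11.07, 0.07042) and (0.7937, 0.01513).
Slope = (0.07042 − 0.01513)/(11.07 − 0.7937) = 0.005379; intercept = 0.07042 − 0.005379×11.07 = 0.01086.
Vmax = 1/intercept = 92.1 μmol/min; Km = slope × Vmax = 0.005379 × 92.1 = 0.495 nM.

0.495 nM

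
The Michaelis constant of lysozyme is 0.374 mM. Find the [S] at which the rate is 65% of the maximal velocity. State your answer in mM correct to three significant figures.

v/Vmax = [S]/(Km+[S]) = 0.65, so [S] = Km·0.65/(1 − 0.65) = 0.374 × 1.857.
[S] = 0.695 mM.

0.695 mM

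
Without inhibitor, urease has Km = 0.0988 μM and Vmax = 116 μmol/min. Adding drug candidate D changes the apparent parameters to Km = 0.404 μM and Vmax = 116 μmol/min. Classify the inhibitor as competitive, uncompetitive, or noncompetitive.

competitive

Km increases (0.0988 → 0.404 μM) while Vmax is unchanged — the hallmark of competitive inhibition.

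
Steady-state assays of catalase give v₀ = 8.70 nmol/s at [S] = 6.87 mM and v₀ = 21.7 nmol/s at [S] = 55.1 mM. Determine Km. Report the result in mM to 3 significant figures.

14.9 mM

From v = Vmax[S]/(Km+[S]), each point gives Vmax = v(Km+[S])/[S].
Equating: 8.70(Km+6.87)/6.87 = 21.7(Km+55.1)/55.1.
1.266·Km + 8.70 = 0.3938·Km + 21.7, so (1.266 − 0.3938)·Km = 21.7 − 8.70.
Km = 13.00/0.8725 = 14.9 mM; then Vmax = 8.70(14.9+6.87)/6.87 = 27.6 nmol/s.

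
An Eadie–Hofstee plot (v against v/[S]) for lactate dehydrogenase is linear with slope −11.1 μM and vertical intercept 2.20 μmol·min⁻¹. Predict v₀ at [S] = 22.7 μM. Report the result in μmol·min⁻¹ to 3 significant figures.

1.48 μmol·min⁻¹

In the Eadie–Hofstee form v = Vmax − Km·(v/[S]), the slope is −Km and the intercept is Vmax, so Km = 11.1 μM and Vmax = 2.20 μmol·min⁻¹.
v = 2.20 × 22.7/(11.1 + 22.7) = 1.48 μmol·min⁻¹.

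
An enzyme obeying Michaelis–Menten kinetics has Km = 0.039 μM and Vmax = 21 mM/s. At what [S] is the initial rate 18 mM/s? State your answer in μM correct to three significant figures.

The required fractional saturation is v/Vmax = 18/21 = 0.8571.
Then [S]/(Km+[S]) = 0.8571 ⇒ [S] = 0.039 × 0.8571/(1 − 0.8571) = 0.234 μM.

0.234 μM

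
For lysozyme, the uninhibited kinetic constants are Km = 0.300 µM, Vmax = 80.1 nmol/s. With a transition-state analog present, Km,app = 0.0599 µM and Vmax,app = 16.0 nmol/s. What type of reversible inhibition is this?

uncompetitive

Both Km and Vmax decrease by the same factor (~5.01-fold) — characteristic of uncompetitive inhibition.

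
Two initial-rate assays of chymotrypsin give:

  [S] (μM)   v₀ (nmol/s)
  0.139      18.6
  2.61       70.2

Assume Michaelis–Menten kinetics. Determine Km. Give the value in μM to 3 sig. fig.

In reciprocal form, 1/v = (Km/Vmax)·(1/[S]) + 1/Vmax. The two points give (1/[S], 1/v) = (7.194, 0.05376) and (0.3831, 0.01425).
Slope = (0.05376 − 0.01425)/(7.194 − 0.3831) = 0.005802; intercept = 0.05376 − 0.005802×7.194 = 0.01202.
Vmax = 1/intercept = 83.2 nmol/s; Km = slope × Vmax = 0.005802 × 83.2 = 0.483 μM.

0.483 μM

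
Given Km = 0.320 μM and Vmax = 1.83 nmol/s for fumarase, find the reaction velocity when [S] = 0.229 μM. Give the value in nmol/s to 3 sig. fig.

0.763 nmol/s

[S]/(Km+[S]) = 0.229/0.5490 = 0.4171, the fractional saturation.
v = 0.4171 × Vmax = 0.4171 × 1.83 = 0.763 nmol/s.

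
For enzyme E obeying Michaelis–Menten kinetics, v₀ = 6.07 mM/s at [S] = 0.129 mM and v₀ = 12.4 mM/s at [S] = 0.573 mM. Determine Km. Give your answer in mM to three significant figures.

0.249 mM

In reciprocal form, 1/v = (Km/Vmax)·(1/[S]) + 1/Vmax. The two points give (1/[S], 1/v) = (7.752, 0.1647) and (1.745, 0.08065).
Slope = (0.1647 − 0.08065)/(7.752 − 1.745) = 0.01400; intercept = 0.1647 − 0.01400×7.752 = 0.05621.
Vmax = 1/intercept = 17.8 mM/s; Km = slope × Vmax = 0.01400 × 17.8 = 0.249 mM.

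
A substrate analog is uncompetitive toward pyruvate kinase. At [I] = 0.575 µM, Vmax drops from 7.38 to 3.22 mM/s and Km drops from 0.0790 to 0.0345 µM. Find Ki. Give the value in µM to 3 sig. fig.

0.445 µM

Uncompetitive: Vmax,app = Vmax/α (and Km,app = Km/α) with α = 1 + [I]/Ki.
α = Vmax/Vmax,app = 7.38/3.22 = 2.292.
Ki = [I]/(α − 1) = 0.575/1.292 = 0.445 µM.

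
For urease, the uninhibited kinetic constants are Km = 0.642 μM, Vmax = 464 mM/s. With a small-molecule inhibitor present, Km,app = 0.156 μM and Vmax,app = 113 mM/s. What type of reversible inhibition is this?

uncompetitive

Both Km and Vmax decrease by the same factor (~4.12-fold) — characteristic of uncompetitive inhibition.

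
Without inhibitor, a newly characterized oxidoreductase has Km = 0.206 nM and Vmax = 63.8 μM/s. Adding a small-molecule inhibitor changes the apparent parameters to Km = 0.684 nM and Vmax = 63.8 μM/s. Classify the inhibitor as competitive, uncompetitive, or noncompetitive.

Km increases (0.206 → 0.684 nM) while Vmax is unchanged — the hallmark of competitive inhibition.

competitive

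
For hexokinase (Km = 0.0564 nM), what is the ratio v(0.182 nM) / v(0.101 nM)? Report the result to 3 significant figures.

1.19

The fractional saturations are [S]/(Km+[S]) = 0.101/0.1574 = 0.6417 and 0.182/0.2384 = 0.7634.
v₂/v₁ is just their ratio: 0.7634/0.6417 = 1.19.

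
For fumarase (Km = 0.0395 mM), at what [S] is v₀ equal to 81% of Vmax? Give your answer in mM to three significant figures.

v/Vmax = [S]/(Km+[S]) = 0.81, so [S] = Km·0.81/(1 − 0.81) = 0.0395 × 4.263.
[S] = 0.168 mM.

0.168 mM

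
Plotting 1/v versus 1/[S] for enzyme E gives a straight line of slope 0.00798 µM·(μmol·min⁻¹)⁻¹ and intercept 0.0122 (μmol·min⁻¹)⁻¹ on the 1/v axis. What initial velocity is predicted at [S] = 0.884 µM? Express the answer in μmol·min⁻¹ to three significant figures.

47.1 μmol·min⁻¹

The y-intercept is 1/Vmax, so Vmax = 1/0.0122 = 82.0 μmol·min⁻¹.
The slope is Km/Vmax, so Km = 0.00798 × 82.0 = 0.654 µM.
Then v = 82.0 × 0.884/(0.654 + 0.884) = 47.1 μmol·min⁻¹.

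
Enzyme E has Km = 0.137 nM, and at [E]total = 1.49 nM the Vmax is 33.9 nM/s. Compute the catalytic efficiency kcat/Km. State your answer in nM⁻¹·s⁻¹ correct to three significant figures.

kcat = Vmax/[E]total = 33.9/1.49 = 22.8 s⁻¹.
kcat/Km = 22.8/0.137 = 166 nM⁻¹·s⁻¹.

166 nM⁻¹·s⁻¹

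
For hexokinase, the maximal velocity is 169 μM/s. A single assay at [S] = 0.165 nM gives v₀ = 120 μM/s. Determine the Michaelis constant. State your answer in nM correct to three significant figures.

From v = Vmax[S]/(Km+[S]), Km = [S](Vmax − v)/v.
Km = 0.165 × (169 − 120) / 120 = 8.085/120 = 0.0674 nM.

0.0674 nM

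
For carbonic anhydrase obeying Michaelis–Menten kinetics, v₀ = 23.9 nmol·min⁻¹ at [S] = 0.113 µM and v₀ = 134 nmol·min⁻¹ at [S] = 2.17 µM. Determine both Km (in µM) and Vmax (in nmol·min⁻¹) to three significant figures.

In reciprocal form, 1/v = (Km/Vmax)·(1/[S]) + 1/Vmax. The two points give (1/[S], 1/v) = (8.850, 0.04184) and (0.4608, 0.007463).
Slope = (0.04184 − 0.007463)/(8.850 − 0.4608) = 0.004098; intercept = 0.04184 − 0.004098×8.850 = 0.005574.
Vmax = 1/intercept = 179 nmol·min⁻¹; Km = slope × Vmax = 0.004098 × 179 = 0.735 µM.

Km = 0.735 µM; Vmax = 179 nmol·min⁻¹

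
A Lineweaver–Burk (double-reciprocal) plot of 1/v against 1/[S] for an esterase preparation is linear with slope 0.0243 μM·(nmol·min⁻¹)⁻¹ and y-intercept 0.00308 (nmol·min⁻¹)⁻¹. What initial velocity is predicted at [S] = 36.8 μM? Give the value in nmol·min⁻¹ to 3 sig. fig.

The y-intercept is 1/Vmax, so Vmax = 1/0.00308 = 325 nmol·min⁻¹.
The slope is Km/Vmax, so Km = 0.0243 × 325 = 7.89 μM.
Then v = 325 × 36.8/(7.89 + 36.8) = 267 nmol·min⁻¹.

267 nmol·min⁻¹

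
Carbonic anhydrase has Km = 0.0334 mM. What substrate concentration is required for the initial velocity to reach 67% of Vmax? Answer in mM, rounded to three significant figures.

v/Vmax = [S]/(Km+[S]) = 0.67, so [S] = Km·0.67/(1 − 0.67) = 0.0334 × 2.030.
[S] = 0.0678 mM.

0.0678 mM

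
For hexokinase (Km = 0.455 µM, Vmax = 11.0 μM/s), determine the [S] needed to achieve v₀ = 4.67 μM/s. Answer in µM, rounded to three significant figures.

0.336 µM

The required fractional saturation is v/Vmax = 4.67/11.0 = 0.4245.
Then [S]/(Km+[S]) = 0.4245 ⇒ [S] = 0.455 × 0.4245/(1 − 0.4245) = 0.336 µM.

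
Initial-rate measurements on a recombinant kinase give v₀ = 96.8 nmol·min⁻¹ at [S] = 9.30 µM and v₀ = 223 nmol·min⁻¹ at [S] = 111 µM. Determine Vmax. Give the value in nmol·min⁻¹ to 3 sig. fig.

From v = Vmax[S]/(Km+[S]), each point gives Vmax = v(Km+[S])/[S].
Equating: 96.8(Km+9.30)/9.30 = 223(Km+111)/111.
10.41·Km + 96.8 = 2.009·Km + 223, so (10.41 − 2.009)·Km = 223 − 96.8.
Km = 126.2/8.400 = 15.0 µM; then Vmax = 96.8(15.0+9.30)/9.30 = 253 nmol·min⁻¹.

253 nmol·min⁻¹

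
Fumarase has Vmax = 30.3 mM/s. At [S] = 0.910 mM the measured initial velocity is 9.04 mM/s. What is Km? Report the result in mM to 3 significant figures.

From v = Vmax[S]/(Km+[S]), Km = [S](Vmax − v)/v.
Km = 0.910 × (30.3 − 9.04) / 9.04 = 19.35/9.04 = 2.14 mM.

2.14 mM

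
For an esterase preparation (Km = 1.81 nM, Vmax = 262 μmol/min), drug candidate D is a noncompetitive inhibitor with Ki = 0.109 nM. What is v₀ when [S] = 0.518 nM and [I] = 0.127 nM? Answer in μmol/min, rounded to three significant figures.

26.9 μmol/min

α = 1 + [I]/Ki = 1 + 0.127/0.109 = 2.165.
For a noncompetitive inhibitor, Vmax is reduced to Vmax/α while Km is unchanged: Km,app = 1.81 nM, Vmax,app = 121 μmol/min.
v = Vmax,app·[S]/(Km,app + [S]) = 121 × 0.518/(1.81 + 0.518) = 26.9 μmol/min.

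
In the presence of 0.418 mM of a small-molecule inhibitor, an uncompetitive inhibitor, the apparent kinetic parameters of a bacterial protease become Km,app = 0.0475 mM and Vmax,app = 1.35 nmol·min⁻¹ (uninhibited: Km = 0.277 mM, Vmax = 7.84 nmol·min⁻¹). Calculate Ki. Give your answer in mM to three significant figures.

Uncompetitive: Vmax,app = Vmax/α (and Km,app = Km/α) with α = 1 + [I]/Ki.
α = Vmax/Vmax,app = 7.84/1.35 = 5.807.
Since α = 1 + [I]/Ki, [I]/Ki = 5.807 − 1 = 4.807 and Ki = 0.418/4.807 = 0.0869 mM.

0.0869 mM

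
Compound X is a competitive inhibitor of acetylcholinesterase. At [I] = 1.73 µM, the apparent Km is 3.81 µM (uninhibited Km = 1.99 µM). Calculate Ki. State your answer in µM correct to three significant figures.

1.89 µM

Competitive: Km,app = α·Km with α = 1 + [I]/Ki.
α = Km,app/Km = 3.81/1.99 = 1.915.
Since α = 1 + [I]/Ki, [I]/Ki = 1.915 − 1 = 0.9146 and Ki = 1.73/0.9146 = 1.89 µM.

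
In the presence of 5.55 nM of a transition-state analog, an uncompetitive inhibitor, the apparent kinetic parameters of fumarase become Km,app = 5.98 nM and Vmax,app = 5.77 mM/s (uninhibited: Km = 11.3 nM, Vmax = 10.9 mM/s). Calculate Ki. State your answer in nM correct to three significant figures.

Uncompetitive: Vmax,app = Vmax/α (and Km,app = Km/α) with α = 1 + [I]/Ki.
α = Vmax/Vmax,app = 10.9/5.77 = 1.889.
Ki = [I]/(α − 1) = 5.55/0.8891 = 6.24 nM.

6.24 nM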